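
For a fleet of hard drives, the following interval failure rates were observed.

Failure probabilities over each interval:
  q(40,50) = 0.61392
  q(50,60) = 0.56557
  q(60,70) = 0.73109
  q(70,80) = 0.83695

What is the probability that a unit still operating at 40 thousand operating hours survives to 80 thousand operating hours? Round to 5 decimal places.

Chaining the interval survival probabilities: (1 − 0.61392) × (1 − 0.56557) × (1 − 0.73109) × (1 − 0.83695).
= 0.38608 × 0.43443 × 0.26891 × 0.16305 = 0.007354.

0.00735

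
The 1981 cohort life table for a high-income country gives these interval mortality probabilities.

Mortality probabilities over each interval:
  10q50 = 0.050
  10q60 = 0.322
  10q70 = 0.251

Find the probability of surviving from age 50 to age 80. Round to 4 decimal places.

0.4824

30p50 = (1 − 0.050) × (1 − 0.322) × (1 − 0.251).
= 0.950 × 0.678 × 0.749 = 0.482431.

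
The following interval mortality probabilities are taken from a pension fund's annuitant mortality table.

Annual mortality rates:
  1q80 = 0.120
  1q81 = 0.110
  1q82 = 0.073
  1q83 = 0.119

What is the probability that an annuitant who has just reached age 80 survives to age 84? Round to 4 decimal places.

0.6396

The overall survival probability is (1 − 0.120) × (1 − 0.110) × (1 − 0.073) × (1 − 0.119).
= 0.880 × 0.890 × 0.927 × 0.881 = 0.639629.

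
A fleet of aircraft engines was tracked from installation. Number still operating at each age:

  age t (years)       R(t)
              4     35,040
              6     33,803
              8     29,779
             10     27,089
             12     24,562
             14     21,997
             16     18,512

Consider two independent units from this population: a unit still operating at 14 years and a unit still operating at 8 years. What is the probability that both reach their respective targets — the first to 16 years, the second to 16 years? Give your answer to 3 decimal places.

0.523

p₁ = R(16)/R(14) = 18,512/21,997 = 0.841569; p₂ = R(16)/R(8) = 18,512/29,779 = 0.621646.
P(both) = p₁ × p₂ = 0.841569 × 0.621646 = 0.523158.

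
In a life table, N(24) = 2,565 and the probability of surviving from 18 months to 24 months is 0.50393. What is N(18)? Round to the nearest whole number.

5090

N(18) = N(24) / p = 2,565 / 0.50393 = 5090.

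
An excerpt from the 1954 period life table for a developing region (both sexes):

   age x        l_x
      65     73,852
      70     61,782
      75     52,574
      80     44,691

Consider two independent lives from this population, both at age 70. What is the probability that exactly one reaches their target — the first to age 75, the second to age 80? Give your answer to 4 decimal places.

0.3432

p₁ = l_75/l_70 = 52,574/61,782 = 0.850960; p₂ = l_80/l_70 = 44,691/61,782 = 0.723366.
P(exactly one) = p₁(1−p₂) + (1−p₁)p₂ = 0.235404 + 0.107810 = 0.343215.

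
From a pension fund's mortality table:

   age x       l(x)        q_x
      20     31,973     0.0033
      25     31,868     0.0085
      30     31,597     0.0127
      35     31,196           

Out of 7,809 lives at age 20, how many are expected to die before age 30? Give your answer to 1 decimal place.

91.8

The relevant probability is 1 − 31,597/31,973 = 0.011760.
Expected number = 7,809 × 0.011760 = 91.8.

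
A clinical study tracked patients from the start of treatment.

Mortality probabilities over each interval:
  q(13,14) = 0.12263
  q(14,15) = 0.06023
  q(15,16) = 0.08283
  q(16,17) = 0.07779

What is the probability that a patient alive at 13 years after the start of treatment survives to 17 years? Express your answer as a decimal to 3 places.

0.697

Survival from 13 to 17 is the product of surviving each interval: (1 − 0.12263) × (1 − 0.06023) × (1 − 0.08283) × (1 − 0.07779).
= 0.87737 × 0.93977 × 0.91717 × 0.92221 = 0.697403.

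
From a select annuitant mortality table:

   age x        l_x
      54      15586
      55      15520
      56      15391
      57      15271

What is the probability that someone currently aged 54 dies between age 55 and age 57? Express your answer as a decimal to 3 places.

0.016

We want 1|2q54 = (l_55 − l_57)/l_54.
This is the probability of reaching 55 but not 57, conditional on being alive at 54: (l_55 − l_57) / l_54.
= (15520 − 15271) / 15586 = 249 / 15586 = 0.015976.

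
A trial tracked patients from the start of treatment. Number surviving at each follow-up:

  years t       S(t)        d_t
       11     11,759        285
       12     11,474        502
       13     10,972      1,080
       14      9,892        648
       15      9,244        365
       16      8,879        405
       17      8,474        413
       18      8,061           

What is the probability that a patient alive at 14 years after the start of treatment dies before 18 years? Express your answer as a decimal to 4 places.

P(die before 18 | alive at 14) = 1 − S(18)/S(14) = 1 − 8,061/9,892 = (1,831)/9,892 = 0.185099.

0.1851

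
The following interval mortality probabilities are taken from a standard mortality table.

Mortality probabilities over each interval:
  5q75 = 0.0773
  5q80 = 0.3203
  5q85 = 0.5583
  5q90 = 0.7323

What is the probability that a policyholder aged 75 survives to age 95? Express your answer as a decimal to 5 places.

Survival from 75 to 95 is the product of surviving each interval: (1 − 0.0773) × (1 − 0.3203) × (1 − 0.5583) × (1 − 0.7323).
= 0.9227 × 0.6797 × 0.4417 × 0.2677 = 0.074157.

0.07416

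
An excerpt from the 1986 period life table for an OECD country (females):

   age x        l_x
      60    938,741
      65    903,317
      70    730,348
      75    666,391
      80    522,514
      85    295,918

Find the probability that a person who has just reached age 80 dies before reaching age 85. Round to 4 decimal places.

P(die before 85 | alive at 80) = 1 − l_85/l_80 = 1 − 295,918/522,514 = (226,596)/522,514 = 0.433665.

0.4337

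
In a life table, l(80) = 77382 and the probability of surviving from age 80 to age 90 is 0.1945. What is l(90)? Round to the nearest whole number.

l(90) = l(80) × p = 77382 × 0.1945 = 15051.

15051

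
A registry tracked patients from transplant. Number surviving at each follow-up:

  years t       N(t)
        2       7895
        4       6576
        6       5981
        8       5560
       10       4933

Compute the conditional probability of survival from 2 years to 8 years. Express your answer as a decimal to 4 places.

The conditional survival probability is N(8)/N(2) = 5560/7895 = 0.704243.

0.7042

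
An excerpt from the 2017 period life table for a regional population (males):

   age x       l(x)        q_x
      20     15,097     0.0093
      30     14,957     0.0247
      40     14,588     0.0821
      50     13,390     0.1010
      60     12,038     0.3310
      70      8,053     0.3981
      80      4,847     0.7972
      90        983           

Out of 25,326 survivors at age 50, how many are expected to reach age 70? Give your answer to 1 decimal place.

15231.5

The relevant probability is 8,053/13,390 = 0.601419.
Expected number = 25,326 × 0.601419 = 15231.5.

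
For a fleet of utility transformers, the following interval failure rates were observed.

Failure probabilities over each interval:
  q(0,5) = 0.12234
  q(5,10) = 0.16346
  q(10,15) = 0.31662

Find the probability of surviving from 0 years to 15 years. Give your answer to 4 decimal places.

0.5017

P(survive 0→15) = (1 − 0.12234) × (1 − 0.16346) × (1 − 0.31662).
= 0.87766 × 0.83654 × 0.68338 = 0.501736.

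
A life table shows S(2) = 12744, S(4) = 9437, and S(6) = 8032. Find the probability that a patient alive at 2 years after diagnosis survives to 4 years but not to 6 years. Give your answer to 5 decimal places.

This is the probability of reaching 4 but not 6, conditional on being alive at 2: (S(4) − S(6)) / S(2).
= (9437 − 8032) / 12744 = 1405 / 12744 = 0.110248.

0.11025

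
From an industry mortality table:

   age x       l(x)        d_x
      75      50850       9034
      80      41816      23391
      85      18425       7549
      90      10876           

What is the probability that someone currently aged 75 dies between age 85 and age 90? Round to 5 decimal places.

0.14846

This is the probability of reaching 85 but not 90, conditional on being alive at 75: (l(85) − l(90)) / l(75).
= (18425 − 10876) / 50850 = 7549 / 50850 = 0.148456.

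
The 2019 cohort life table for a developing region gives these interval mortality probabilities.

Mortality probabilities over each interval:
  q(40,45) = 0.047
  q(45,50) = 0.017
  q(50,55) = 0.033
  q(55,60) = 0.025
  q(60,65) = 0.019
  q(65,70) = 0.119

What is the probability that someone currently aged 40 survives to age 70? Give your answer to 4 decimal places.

0.7633

Survival from 40 to 70 is the product of surviving each interval: (1 − 0.047) × (1 − 0.017) × (1 − 0.033) × (1 − 0.025) × (1 − 0.019) × (1 − 0.119).
= 0.953 × 0.983 × 0.967 × 0.975 × 0.981 × 0.881 = 0.763348.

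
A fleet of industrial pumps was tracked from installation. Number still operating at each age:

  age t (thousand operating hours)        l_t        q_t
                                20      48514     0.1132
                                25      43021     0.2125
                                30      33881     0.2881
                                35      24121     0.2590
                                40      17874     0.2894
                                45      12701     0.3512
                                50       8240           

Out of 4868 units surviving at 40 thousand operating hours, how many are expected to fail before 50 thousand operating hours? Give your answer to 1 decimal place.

2623.8

The relevant probability is 1 − 8240/17874 = 0.538995.
Expected number = 4868 × 0.538995 = 2623.8.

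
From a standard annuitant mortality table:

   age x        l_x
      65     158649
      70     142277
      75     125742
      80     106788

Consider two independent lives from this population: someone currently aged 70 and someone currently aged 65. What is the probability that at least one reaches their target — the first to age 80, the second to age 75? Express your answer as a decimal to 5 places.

p₁ = l_80/l_70 = 106788/142277 = 0.750564; p₂ = l_75/l_65 = 125742/158649 = 0.792580.
P(at least one) = 1 − (1−p₁)(1−p₂) = 1 − 0.249436 × 0.207420 = 0.948262.

0.94826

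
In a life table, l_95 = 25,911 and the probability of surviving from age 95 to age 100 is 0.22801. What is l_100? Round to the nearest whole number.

l_100 = l_95 × p = 25,911 × 0.22801 = 5908.

5908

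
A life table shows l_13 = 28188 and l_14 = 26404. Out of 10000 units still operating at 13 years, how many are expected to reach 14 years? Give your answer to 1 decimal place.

The relevant probability is 26404/28188 = 0.936711.
Expected number = 10000 × 0.936711 = 9367.1.

9367.1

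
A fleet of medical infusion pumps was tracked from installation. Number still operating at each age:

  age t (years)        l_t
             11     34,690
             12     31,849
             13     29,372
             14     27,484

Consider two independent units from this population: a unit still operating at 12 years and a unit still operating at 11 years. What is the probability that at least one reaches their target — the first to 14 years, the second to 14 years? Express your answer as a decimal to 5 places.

p₁ = l_14/l_12 = 27,484/31,849 = 0.862947; p₂ = l_14/l_11 = 27,484/34,690 = 0.792274.
P(at least one) = 1 − (1−p₁)(1−p₂) = 1 − 0.137053 × 0.207726 = 0.971531.

0.97153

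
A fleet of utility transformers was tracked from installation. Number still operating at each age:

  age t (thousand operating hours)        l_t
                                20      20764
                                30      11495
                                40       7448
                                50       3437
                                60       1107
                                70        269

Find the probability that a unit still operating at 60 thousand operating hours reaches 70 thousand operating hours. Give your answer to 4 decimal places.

0.2430

The conditional survival probability is l_70/l_60 = 269/1107 = 0.242999.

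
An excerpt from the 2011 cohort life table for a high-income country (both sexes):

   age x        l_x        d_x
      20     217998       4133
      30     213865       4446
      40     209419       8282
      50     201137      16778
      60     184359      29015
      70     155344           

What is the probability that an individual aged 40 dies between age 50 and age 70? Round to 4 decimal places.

We want 10|20q40 = (l_50 − l_70)/l_40.
This is the probability of reaching 50 but not 70, conditional on being alive at 40: (l_50 − l_70) / l_40.
= (201137 − 155344) / 209419 = 45793 / 209419 = 0.218667.

0.2187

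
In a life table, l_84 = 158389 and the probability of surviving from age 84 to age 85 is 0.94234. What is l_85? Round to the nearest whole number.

149256

l_85 = l_84 × p = 158389 × 0.94234 = 149256.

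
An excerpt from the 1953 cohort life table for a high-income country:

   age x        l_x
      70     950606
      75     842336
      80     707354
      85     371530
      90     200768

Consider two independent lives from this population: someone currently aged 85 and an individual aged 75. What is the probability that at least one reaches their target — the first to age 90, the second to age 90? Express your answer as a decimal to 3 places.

p₁ = l_90/l_85 = 200768/371530 = 0.540382; p₂ = l_90/l_75 = 200768/842336 = 0.238347.
P(at least one) = 1 − (1−p₁)(1−p₂) = 1 − 0.459618 × 0.761653 = 0.649931.

0.650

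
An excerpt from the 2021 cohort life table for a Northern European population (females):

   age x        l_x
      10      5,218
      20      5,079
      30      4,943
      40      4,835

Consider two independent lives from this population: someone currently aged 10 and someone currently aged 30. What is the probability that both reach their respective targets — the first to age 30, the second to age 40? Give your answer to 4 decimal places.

p₁ = l_30/l_10 = 4,943/5,218 = 0.947298; p₂ = l_40/l_30 = 4,835/4,943 = 0.978151.
P(both) = p₁ × p₂ = 0.947298 × 0.978151 = 0.926600.

0.9266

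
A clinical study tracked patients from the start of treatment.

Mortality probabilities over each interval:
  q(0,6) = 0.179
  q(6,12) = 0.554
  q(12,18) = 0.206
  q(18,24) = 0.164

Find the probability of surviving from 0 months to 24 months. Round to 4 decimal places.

0.2431

Survival from 0 to 24 is the product of surviving each interval: (1 − 0.179) × (1 − 0.554) × (1 − 0.206) × (1 − 0.164).
= 0.821 × 0.446 × 0.794 × 0.836 = 0.243055.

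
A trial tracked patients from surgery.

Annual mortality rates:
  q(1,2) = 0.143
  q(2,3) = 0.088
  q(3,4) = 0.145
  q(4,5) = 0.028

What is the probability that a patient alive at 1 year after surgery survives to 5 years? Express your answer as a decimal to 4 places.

0.6495

Survival from 1 to 5 is the product of surviving each interval: (1 − 0.143) × (1 − 0.088) × (1 − 0.145) × (1 − 0.028).
= 0.857 × 0.912 × 0.855 × 0.972 = 0.649543.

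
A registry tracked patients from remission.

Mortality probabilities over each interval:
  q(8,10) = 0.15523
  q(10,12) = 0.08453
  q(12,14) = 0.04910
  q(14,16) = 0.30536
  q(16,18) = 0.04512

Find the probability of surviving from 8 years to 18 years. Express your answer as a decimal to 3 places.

The overall survival probability is (1 − 0.15523) × (1 − 0.08453) × (1 − 0.04910) × (1 − 0.30536) × (1 − 0.04512).
= 0.84477 × 0.91547 × 0.95090 × 0.69464 × 0.95488 = 0.487782.

0.488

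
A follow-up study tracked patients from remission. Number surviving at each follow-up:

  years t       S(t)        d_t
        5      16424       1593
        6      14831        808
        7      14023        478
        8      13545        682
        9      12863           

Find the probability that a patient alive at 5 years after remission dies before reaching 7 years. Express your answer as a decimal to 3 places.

0.146

P(die before 7 | alive at 5) = 1 − S(7)/S(5) = 1 − 14023/16424 = (2401)/16424 = 0.146189.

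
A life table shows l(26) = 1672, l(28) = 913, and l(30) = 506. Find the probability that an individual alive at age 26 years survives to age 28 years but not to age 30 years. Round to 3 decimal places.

0.243

This is the probability of reaching 28 but not 30, conditional on being alive at 26: (l(28) − l(30)) / l(26).
= (913 − 506) / 1672 = 407 / 1672 = 0.243421.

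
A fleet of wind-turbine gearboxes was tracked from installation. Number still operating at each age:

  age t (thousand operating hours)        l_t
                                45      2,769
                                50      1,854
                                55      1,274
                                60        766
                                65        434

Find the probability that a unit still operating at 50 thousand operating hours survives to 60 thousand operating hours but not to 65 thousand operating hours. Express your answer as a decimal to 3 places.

0.179

This is the probability of reaching 60 but not 65, conditional on being operational at 50: (l_60 − l_65) / l_50.
= (766 − 434) / 1,854 = 332 / 1,854 = 0.179072.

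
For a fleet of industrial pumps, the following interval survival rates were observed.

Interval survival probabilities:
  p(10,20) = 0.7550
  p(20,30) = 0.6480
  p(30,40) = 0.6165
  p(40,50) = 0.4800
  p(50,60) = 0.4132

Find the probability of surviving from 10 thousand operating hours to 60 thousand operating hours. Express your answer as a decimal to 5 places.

0.05982

Survival from 10 to 60 is the product of surviving each interval: 0.7550 × 0.6480 × 0.6165 × 0.4800 × 0.4132.
= 0.059821.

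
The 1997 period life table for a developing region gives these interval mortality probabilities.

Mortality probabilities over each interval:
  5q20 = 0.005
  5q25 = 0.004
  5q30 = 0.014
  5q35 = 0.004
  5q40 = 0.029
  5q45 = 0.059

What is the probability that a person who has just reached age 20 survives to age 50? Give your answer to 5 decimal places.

30p20 = (1 − 0.005) × (1 − 0.004) × (1 − 0.014) × (1 − 0.004) × (1 − 0.029) × (1 − 0.059).
= 0.995 × 0.996 × 0.986 × 0.996 × 0.971 × 0.941 = 0.889257.

0.88926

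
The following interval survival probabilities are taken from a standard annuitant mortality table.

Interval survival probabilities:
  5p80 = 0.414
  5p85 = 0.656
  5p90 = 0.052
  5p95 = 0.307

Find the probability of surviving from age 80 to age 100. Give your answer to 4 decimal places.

0.0043

20p80 = 0.414 × 0.656 × 0.052 × 0.307.
= 0.004336.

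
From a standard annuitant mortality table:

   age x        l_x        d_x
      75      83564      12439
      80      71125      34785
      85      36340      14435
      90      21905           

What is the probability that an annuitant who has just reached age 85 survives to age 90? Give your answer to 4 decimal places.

0.6028

We want 5p85 = l_90/l_85.
The conditional survival probability is l_90/l_85 = 21905/36340 = 0.602779.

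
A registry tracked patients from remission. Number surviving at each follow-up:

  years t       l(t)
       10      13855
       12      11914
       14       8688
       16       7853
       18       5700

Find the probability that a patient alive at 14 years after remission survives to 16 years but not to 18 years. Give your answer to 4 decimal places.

0.2478

This is the probability of reaching 16 but not 18, conditional on being alive at 14: (l(16) − l(18)) / l(14).
= (7853 − 5700) / 8688 = 2153 / 8688 = 0.247813.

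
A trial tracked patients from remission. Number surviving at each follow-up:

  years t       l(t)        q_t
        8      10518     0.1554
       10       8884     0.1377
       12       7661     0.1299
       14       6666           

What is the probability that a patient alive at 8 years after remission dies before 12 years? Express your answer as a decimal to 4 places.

P(die before 12 | alive at 8) = 1 − l(12)/l(8) = 1 − 7661/10518 = (2857)/10518 = 0.271630.

0.2716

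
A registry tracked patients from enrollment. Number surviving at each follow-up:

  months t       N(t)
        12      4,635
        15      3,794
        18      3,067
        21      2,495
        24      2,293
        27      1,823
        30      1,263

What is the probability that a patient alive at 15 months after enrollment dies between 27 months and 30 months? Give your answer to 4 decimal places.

0.1476

This is the probability of reaching 27 but not 30, conditional on being alive at 15: (N(27) − N(30)) / N(15).
= (1,823 − 1,263) / 3,794 = 560 / 3,794 = 0.147601.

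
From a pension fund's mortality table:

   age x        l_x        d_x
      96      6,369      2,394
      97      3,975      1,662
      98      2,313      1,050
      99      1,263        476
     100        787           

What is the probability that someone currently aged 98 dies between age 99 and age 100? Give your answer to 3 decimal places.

0.206

We want 1|1q98 = (l_99 − l_100)/l_98.
This is the probability of reaching 99 but not 100, conditional on being alive at 98: (l_99 − l_100) / l_98.
= (1,263 − 787) / 2,313 = 476 / 2,313 = 0.205793.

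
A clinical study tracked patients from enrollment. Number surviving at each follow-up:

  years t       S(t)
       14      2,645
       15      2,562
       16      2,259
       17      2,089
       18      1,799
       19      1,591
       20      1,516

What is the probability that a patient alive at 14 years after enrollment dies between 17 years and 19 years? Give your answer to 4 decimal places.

This is the probability of reaching 17 but not 19, conditional on being alive at 14: (S(17) − S(19)) / S(14).
= (2,089 − 1,591) / 2,645 = 498 / 2,645 = 0.188280.

0.1883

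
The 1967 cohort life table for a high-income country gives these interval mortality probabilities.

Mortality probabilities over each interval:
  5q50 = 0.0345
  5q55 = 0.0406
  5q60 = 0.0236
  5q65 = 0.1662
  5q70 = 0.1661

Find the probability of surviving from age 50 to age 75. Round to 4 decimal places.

Survival from 50 to 75 is the product of surviving each interval: (1 − 0.0345) × (1 − 0.0406) × (1 − 0.0236) × (1 − 0.1662) × (1 − 0.1661).
= 0.9655 × 0.9594 × 0.9764 × 0.8338 × 0.8339 = 0.628862.

0.6289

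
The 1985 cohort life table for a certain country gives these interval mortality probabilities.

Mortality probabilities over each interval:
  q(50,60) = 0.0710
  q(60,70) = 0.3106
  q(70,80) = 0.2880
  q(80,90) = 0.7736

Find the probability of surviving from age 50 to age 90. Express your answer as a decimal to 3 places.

0.103

Chaining the interval survival probabilities: (1 − 0.0710) × (1 − 0.3106) × (1 − 0.2880) × (1 − 0.7736).
= 0.9290 × 0.6894 × 0.7120 × 0.2264 = 0.103239.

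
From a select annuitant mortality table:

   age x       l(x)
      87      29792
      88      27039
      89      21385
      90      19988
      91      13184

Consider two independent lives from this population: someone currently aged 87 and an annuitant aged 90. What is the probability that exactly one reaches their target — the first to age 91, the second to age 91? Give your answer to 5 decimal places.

p₁ = l(91)/l(87) = 13184/29792 = 0.442535; p₂ = l(91)/l(90) = 13184/19988 = 0.659596.
P(exactly one) = p₁(1−p₂) + (1−p₁)p₂ = 0.150641 + 0.367702 = 0.518342.

0.51834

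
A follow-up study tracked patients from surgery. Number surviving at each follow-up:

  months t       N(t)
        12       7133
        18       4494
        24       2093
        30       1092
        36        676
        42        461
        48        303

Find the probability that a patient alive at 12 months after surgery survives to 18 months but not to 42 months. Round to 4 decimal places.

This is the probability of reaching 18 but not 42, conditional on being alive at 12: (N(18) − N(42)) / N(12).
= (4494 − 461) / 7133 = 4033 / 7133 = 0.565400.

0.5654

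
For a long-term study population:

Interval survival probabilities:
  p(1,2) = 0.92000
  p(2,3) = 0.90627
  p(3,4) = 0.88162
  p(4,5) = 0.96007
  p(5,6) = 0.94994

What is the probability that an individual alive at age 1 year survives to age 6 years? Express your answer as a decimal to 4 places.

P(survive 1→6) = 0.92000 × 0.90627 × 0.88162 × 0.96007 × 0.94994.
= 0.670388.

0.6704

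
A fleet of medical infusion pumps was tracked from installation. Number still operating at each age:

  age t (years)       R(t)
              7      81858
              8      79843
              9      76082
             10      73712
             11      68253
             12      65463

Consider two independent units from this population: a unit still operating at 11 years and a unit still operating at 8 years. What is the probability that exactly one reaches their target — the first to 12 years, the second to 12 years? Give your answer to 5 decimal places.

0.20626

p₁ = R(12)/R(11) = 65463/68253 = 0.959123; p₂ = R(12)/R(8) = 65463/79843 = 0.819897.
P(exactly one) = p₁(1−p₂) + (1−p₁)p₂ = 0.172741 + 0.033515 = 0.206256.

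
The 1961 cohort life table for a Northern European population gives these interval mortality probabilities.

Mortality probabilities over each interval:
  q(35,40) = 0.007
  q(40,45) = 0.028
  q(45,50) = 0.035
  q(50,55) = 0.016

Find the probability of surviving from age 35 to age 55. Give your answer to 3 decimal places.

The overall survival probability is (1 − 0.007) × (1 − 0.028) × (1 − 0.035) × (1 − 0.016).
= 0.993 × 0.972 × 0.965 × 0.984 = 0.916512.

0.917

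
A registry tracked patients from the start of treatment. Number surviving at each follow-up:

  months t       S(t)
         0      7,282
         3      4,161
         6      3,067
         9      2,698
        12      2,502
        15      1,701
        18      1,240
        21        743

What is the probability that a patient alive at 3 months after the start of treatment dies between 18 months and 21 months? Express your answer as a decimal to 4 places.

This is the probability of reaching 18 but not 21, conditional on being alive at 3: (S(18) − S(21)) / S(3).
= (1,240 − 743) / 4,161 = 497 / 4,161 = 0.119442.

0.1194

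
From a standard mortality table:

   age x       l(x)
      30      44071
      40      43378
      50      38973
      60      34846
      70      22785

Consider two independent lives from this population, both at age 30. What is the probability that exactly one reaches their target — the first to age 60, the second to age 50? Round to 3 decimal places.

p₁ = l(60)/l(30) = 34846/44071 = 0.790679; p₂ = l(50)/l(30) = 38973/44071 = 0.884323.
P(exactly one) = p₁(1−p₂) + (1−p₁)p₂ = 0.091463 + 0.185107 = 0.276571.

0.277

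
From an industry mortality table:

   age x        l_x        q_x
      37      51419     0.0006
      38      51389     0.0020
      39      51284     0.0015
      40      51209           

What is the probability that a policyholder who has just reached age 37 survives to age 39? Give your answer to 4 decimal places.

The conditional survival probability is l_39/l_37 = 51284/51419 = 0.997375.

0.9974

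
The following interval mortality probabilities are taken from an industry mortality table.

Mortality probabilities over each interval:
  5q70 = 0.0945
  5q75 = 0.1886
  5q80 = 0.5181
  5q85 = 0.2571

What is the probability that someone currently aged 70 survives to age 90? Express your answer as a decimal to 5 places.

0.26303

20p70 = (1 − 0.0945) × (1 − 0.1886) × (1 − 0.5181) × (1 − 0.2571).
= 0.9055 × 0.8114 × 0.4819 × 0.7429 = 0.263033.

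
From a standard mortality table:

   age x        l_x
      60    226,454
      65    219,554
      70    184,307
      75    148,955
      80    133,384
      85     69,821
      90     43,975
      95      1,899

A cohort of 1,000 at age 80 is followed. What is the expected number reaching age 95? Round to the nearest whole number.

14

The relevant probability is 1,899/133,384 = 0.014237.
Expected number = 1,000 × 0.014237 = 14.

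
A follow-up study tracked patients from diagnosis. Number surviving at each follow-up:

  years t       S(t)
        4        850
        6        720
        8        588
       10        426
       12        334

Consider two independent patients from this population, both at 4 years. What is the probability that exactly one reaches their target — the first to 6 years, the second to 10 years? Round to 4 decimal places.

0.4992

p₁ = S(6)/S(4) = 720/850 = 0.847059; p₂ = S(10)/S(4) = 426/850 = 0.501176.
P(exactly one) = p₁(1−p₂) + (1−p₁)p₂ = 0.422533 + 0.076650 = 0.499184.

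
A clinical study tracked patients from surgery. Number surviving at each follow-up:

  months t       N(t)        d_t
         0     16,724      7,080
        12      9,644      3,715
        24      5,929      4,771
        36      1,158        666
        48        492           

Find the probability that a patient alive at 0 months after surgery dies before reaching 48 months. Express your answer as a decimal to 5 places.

P(die before 48 | alive at 0) = 1 − N(48)/N(0) = 1 − 492/16,724 = (16,232)/16,724 = 0.970581.

0.97058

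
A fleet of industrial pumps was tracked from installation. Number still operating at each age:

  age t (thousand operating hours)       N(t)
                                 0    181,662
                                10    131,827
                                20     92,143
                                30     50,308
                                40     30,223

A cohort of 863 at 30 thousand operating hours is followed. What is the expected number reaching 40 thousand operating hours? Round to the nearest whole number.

The relevant probability is 30,223/50,308 = 0.600759.
Expected number = 863 × 0.600759 = 518.

518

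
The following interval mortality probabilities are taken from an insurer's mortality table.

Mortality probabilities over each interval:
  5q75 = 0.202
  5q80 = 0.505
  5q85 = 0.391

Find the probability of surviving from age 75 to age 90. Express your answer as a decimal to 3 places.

15p75 = (1 − 0.202) × (1 − 0.505) × (1 − 0.391).
= 0.798 × 0.495 × 0.609 = 0.240561.

0.241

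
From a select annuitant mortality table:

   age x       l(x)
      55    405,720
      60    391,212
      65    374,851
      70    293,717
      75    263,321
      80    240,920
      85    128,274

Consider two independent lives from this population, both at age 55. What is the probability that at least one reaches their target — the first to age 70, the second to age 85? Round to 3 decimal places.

p₁ = l(70)/l(55) = 293,717/405,720 = 0.723940; p₂ = l(85)/l(55) = 128,274/405,720 = 0.316164.
P(at least one) = 1 − (1−p₁)(1−p₂) = 1 − 0.276060 × 0.683836 = 0.811220.

0.811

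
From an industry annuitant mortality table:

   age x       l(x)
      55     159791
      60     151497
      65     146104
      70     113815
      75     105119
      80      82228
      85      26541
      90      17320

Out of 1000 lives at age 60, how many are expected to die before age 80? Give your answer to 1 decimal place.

457.2

The relevant probability is 1 − 82228/151497 = 0.457230.
Expected number = 1000 × 0.457230 = 457.2.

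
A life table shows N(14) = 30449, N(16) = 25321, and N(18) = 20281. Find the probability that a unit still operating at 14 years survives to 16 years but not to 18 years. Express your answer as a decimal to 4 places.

0.1655

This is the probability of reaching 16 but not 18, conditional on being operational at 14: (N(16) − N(18)) / N(14).
= (25321 − 20281) / 30449 = 5040 / 30449 = 0.165523.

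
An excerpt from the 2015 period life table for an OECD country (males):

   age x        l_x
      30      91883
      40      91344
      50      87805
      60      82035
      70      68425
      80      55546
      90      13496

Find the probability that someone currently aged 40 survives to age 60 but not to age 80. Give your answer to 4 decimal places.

0.2900

We want 20|20q40 = (l_60 − l_80)/l_40.
This is the probability of reaching 60 but not 80, conditional on being alive at 40: (l_60 − l_80) / l_40.
= (82035 − 55546) / 91344 = 26489 / 91344 = 0.289992.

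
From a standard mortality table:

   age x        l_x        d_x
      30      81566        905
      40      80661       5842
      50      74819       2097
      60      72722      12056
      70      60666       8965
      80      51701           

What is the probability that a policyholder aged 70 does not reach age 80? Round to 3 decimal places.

P(die before 80 | alive at 70) = 1 − l_80/l_70 = 1 − 51701/60666 = (8965)/60666 = 0.147776.

0.148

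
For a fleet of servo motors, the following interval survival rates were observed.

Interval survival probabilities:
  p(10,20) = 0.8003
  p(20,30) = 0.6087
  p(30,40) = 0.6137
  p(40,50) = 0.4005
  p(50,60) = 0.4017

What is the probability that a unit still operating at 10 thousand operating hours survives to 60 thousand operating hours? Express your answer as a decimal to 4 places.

0.0481

P(survive 10→60) = 0.8003 × 0.6087 × 0.6137 × 0.4005 × 0.4017.
= 0.048097.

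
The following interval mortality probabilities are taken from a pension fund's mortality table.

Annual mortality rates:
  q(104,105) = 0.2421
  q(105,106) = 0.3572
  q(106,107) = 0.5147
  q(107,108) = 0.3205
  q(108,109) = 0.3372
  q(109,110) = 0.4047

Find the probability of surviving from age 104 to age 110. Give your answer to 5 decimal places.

0.06339

Chaining the interval survival probabilities: (1 − 0.2421) × (1 − 0.3572) × (1 − 0.5147) × (1 − 0.3205) × (1 − 0.3372) × (1 − 0.4047).
= 0.7579 × 0.6428 × 0.4853 × 0.6795 × 0.6628 × 0.5953 = 0.063388.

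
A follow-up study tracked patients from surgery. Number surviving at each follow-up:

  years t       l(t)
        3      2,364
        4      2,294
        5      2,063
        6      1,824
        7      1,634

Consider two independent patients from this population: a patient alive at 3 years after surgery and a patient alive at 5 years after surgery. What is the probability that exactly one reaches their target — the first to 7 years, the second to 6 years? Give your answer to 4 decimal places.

p₁ = l(7)/l(3) = 1,634/2,364 = 0.691201; p₂ = l(6)/l(5) = 1,824/2,063 = 0.884149.
P(exactly one) = p₁(1−p₂) + (1−p₁)p₂ = 0.080076 + 0.273024 = 0.353101.

0.3531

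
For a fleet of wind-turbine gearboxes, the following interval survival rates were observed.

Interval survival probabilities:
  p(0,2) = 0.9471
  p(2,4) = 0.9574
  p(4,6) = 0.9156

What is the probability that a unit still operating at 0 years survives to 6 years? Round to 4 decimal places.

The overall survival probability is 0.9471 × 0.9574 × 0.9156.
= 0.830224.

0.8302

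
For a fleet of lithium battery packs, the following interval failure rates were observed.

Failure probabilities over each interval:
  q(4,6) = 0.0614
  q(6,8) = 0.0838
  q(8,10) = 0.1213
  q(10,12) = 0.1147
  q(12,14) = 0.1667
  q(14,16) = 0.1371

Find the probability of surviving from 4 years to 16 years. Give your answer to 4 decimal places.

The overall survival probability is (1 − 0.0614) × (1 − 0.0838) × (1 − 0.1213) × (1 − 0.1147) × (1 − 0.1667) × (1 − 0.1371).
= 0.9386 × 0.9162 × 0.8787 × 0.8853 × 0.8333 × 0.8629 = 0.481021.

0.4810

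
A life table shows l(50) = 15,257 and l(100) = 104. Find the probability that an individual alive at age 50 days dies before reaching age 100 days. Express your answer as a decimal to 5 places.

0.99318

P(die before 100 | alive at 50) = 1 − l(100)/l(50) = 1 − 104/15,257 = (15,153)/15,257 = 0.993183.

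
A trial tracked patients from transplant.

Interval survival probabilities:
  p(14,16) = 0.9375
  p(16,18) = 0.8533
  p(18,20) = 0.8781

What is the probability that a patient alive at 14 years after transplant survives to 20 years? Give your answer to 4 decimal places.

0.7025

Survival from 14 to 20 is the product of surviving each interval: 0.9375 × 0.8533 × 0.8781.
= 0.702453.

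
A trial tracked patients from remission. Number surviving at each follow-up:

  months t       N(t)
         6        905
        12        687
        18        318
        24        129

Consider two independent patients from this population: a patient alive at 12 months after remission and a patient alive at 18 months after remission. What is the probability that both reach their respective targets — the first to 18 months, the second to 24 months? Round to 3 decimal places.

p₁ = N(18)/N(12) = 318/687 = 0.462882; p₂ = N(24)/N(18) = 129/318 = 0.405660.
P(both) = p₁ × p₂ = 0.462882 × 0.405660 = 0.187773.

0.188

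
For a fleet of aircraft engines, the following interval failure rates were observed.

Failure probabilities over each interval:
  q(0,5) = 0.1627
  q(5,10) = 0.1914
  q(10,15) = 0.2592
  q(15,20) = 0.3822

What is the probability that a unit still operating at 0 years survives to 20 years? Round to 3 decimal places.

P(survive 0→20) = (1 − 0.1627) × (1 − 0.1914) × (1 − 0.2592) × (1 − 0.3822).
= 0.8373 × 0.8086 × 0.7408 × 0.6178 = 0.309859.

0.310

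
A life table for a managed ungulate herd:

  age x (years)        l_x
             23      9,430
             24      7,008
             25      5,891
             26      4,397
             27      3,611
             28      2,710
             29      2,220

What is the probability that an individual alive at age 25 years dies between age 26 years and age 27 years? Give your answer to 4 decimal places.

0.1334

This is the probability of reaching 26 but not 27, conditional on being alive at 25: (l_26 − l_27) / l_25.
= (4,397 − 3,611) / 5,891 = 786 / 5,891 = 0.133424.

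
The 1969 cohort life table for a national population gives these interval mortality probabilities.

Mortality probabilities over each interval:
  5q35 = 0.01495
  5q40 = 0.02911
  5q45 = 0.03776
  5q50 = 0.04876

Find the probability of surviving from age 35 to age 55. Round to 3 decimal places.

0.875

The overall survival probability is (1 − 0.01495) × (1 − 0.02911) × (1 − 0.03776) × (1 − 0.04876).
= 0.98505 × 0.97089 × 0.96224 × 0.95124 = 0.875390.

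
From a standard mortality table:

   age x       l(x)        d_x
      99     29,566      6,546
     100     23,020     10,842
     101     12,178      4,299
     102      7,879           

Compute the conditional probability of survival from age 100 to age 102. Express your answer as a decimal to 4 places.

0.3423

The conditional survival probability is l(102)/l(100) = 7,879/23,020 = 0.342268.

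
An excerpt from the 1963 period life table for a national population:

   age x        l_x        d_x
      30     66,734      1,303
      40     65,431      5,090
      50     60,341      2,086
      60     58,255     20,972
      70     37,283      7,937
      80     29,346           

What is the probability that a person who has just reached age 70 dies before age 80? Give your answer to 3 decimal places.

0.213

P(die before 80 | alive at 70) = 1 − l_80/l_70 = 1 − 29,346/37,283 = (7,937)/37,283 = 0.212885.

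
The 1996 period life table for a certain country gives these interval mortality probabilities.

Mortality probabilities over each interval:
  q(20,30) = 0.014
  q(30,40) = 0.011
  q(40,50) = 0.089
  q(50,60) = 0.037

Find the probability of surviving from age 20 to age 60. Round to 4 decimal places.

Chaining the interval survival probabilities: (1 − 0.014) × (1 − 0.011) × (1 − 0.089) × (1 − 0.037).
= 0.986 × 0.989 × 0.911 × 0.963 = 0.855496.

0.8555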